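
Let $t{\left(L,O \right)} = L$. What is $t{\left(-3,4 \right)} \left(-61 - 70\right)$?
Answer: $393$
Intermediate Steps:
$t{\left(-3,4 \right)} \left(-61 - 70\right) = - 3 \left(-61 - 70\right) = \left(-3\right) \left(-131\right) = 393$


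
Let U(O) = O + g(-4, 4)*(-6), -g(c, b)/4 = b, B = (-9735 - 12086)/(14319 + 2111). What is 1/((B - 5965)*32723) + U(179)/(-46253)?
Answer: -882126517480865/148367136958858549 ≈ -0.0059456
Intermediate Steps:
B = -21821/16430 ≈ -1.3281
g(c, b) = -4*b
U(O) = 96 + O (U(O) = O - 4*4*(-6) = O - 16*(-6) = O + 96 = 96 + O)
1/((B - 5965)*32723) + U(179)/(-46253) = 1/(-21821/16430 - 5965*32723) + (96 + 179)/(-46253) = (1/32723)/(-98026771/16430) + 275*(-1/46253) = -16430/98026771*1/32723 - 275/46253 = -16430/3207730027433 - 275/46253 = -882126517480865/148367136958858549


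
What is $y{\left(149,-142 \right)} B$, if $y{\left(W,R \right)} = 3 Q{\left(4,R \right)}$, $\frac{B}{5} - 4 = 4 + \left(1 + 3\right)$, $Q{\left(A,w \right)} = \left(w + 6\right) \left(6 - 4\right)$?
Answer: $-48960$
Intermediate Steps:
$Q{\left(A,w \right)} = 12 + 2 w$ ($Q{\left(A,w \right)} = \left(6 + w\right) 2 = 12 + 2 w$)
$B = 60$ ($B = 20 + 5 \left(4 + \left(1 + 3\right)\right) = 20 + 5 \left(4 + 4\right) = 20 + 5 \cdot 8 = 20 + 40 = 60$)
$y{\left(W,R \right)} = 36 + 6 R$ ($y{\left(W,R \right)} = 3 \left(12 + 2 R\right) = 36 + 6 R$)
$y{\left(149,-142 \right)} B = \left(36 + 6 \left(-142\right)\right) 60 = \left(36 - 852\right) 60 = \left(-816\right) 60 = -48960$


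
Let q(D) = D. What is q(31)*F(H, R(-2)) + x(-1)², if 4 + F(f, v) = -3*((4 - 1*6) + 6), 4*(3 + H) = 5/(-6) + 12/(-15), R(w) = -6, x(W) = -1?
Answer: -495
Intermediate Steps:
H = -409/120 (H = -3 + (5/(-6) + 12/(-15))/4 = -3 + (5*(-⅙) + 12*(-1/15))/4 = -3 + (-⅚ - ⅘)/4 = -3 + (¼)*(-49/30) = -3 - 49/120 = -409/120 ≈ -3.4083)
F(f, v) = -16 (F(f, v) = -4 - 3*((4 - 1*6) + 6) = -4 - 3*((4 - 6) + 6) = -4 - 3*(-2 + 6) = -4 - 3*4 = -4 - 12 = -16)
q(31)*F(H, R(-2)) + x(-1)² = 31*(-16) + (-1)² = -496 + 1 = -495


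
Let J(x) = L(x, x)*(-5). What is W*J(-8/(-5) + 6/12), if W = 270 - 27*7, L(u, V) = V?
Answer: -1701/2 ≈ -850.50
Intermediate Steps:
J(x) = -5*x (J(x) = x*(-5) = -5*x)
W = 81 (W = 270 - 189 = 81)
W*J(-8/(-5) + 6/12) = 81*(-5*(-8/(-5) + 6/12)) = 81*(-5*(-8*(-⅕) + 6*(1/12))) = 81*(-5*(8/5 + ½)) = 81*(-5*21/10) = 81*(-21/2) = -1701/2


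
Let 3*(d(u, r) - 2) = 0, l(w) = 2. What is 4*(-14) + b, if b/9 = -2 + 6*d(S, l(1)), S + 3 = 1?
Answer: 34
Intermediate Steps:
S = -2 (S = -3 + 1 = -2)
d(u, r) = 2 (d(u, r) = 2 + (⅓)*0 = 2 + 0 = 2)
b = 90 (b = 9*(-2 + 6*2) = 9*(-2 + 12) = 9*10 = 90)
4*(-14) + b = 4*(-14) + 90 = -56 + 90 = 34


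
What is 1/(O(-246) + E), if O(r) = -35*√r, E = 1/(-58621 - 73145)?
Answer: 131766*I/(-I + 4611810*√246) ≈ -2.5184e-11 + 0.0018216*I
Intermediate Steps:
E = -1/131766 (E = 1/(-131766) = -1/131766 ≈ -7.5892e-6)
1/(O(-246) + E) = 1/(-35*I*√246 - 1/131766) = 1/(-1/131766 - 35*I*√246)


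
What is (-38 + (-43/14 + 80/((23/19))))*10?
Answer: 40275/161 ≈ 250.16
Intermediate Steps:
(-38 + (-43/14 + 80/((23/19))))*10 = (-38 + (-43*1/14 + 80/((23*(1/19)))))*10 = (-38 + (-43/14 + 80/(23/19)))*10 = (-38 + (-43/14 + 80*(19/23)))*10 = (-38 + (-43/14 + 1520/23))*10 = (-38 + 20291/322)*10 = (8055/322)*10 = 40275/161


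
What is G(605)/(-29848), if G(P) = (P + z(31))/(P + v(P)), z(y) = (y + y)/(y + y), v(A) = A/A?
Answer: -1/29848 ≈ -3.3503e-5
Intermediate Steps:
v(A) = 1
z(y) = 1 (z(y) = (2*y)/((2*y)) = (2*y)*(1/(2*y)) = 1)
G(P) = 1 (G(P) = (P + 1)/(P + 1) = (1 + P)/(1 + P) = 1)
G(605)/(-29848) = 1/(-29848) = 1*(-1/29848) = -1/29848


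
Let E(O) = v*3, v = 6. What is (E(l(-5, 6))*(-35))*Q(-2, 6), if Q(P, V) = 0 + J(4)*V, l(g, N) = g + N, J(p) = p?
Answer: -15120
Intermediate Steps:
l(g, N) = N + g
Q(P, V) = 4*V (Q(P, V) = 0 + 4*V = 4*V)
E(O) = 18 (E(O) = 6*3 = 18)
(E(l(-5, 6))*(-35))*Q(-2, 6) = (18*(-35))*(4*6) = -630*24 = -15120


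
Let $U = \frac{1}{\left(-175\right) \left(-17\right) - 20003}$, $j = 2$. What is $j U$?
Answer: $- \frac{1}{8514} \approx -0.00011745$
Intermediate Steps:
$U = - \frac{1}{17028}$ ($U = \frac{1}{2975 - 20003} = \frac{1}{-17028} = - \frac{1}{17028} \approx -5.8727 \cdot 10^{-5}$)
$j U = 2 \left(- \frac{1}{17028}\right) = - \frac{1}{8514}$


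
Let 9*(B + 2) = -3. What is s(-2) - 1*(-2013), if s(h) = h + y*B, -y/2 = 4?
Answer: 6089/3 ≈ 2029.7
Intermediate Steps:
B = -7/3 (B = -2 + (1/9)*(-3) = -2 - 1/3 = -7/3 ≈ -2.3333)
y = -8 (y = -2*4 = -8)
s(h) = 56/3 + h (s(h) = h - 8*(-7/3) = h + 56/3 = 56/3 + h)
s(-2) - 1*(-2013) = (56/3 - 2) - 1*(-2013) = 50/3 + 2013 = 6089/3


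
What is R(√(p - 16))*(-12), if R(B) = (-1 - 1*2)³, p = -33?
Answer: 324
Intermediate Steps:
R(B) = -27 (R(B) = (-1 - 2)³ = (-3)³ = -27)
R(√(p - 16))*(-12) = -27*(-12) = 324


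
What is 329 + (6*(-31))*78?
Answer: -14179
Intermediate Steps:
329 + (6*(-31))*78 = 329 - 186*78 = 329 - 14508 = -14179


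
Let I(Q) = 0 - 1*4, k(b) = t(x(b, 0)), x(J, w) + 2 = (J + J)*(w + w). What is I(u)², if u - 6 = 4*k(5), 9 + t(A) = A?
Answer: 16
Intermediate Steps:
x(J, w) = -2 + 4*J*w (x(J, w) = -2 + (J + J)*(w + w) = -2 + (2*J)*(2*w) = -2 + 4*J*w)
t(A) = -9 + A
k(b) = -11 (k(b) = -9 + (-2 + 4*b*0) = -9 + (-2 + 0) = -9 - 2 = -11)
u = -38 (u = 6 + 4*(-11) = 6 - 44 = -38)
I(Q) = -4 (I(Q) = 0 - 4 = -4)
I(u)² = (-4)² = 16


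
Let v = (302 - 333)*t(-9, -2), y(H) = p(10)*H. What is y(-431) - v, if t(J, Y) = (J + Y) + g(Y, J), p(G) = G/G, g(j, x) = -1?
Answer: -803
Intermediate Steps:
p(G) = 1
t(J, Y) = -1 + J + Y (t(J, Y) = (J + Y) - 1 = -1 + J + Y)
y(H) = H (y(H) = 1*H = H)
v = 372 (v = (302 - 333)*(-1 - 9 - 2) = -31*(-12) = 372)
y(-431) - v = -431 - 1*372 = -431 - 372 = -803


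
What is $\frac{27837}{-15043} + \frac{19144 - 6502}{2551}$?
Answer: $\frac{119161419}{38374693} \approx 3.1052$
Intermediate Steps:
$\frac{27837}{-15043} + \frac{19144 - 6502}{2551} = 27837 \left(- \frac{1}{15043}\right) + 12642 \cdot \frac{1}{2551} = - \frac{27837}{15043} + \frac{12642}{2551} = \frac{119161419}{38374693}$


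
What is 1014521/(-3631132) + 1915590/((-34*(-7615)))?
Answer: 39371120681/5530214036 ≈ 7.1193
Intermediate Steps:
1014521/(-3631132) + 1915590/((-34*(-7615))) = 1014521*(-1/3631132) + 1915590/258910 = -1014521/3631132 + 1915590*(1/258910) = -1014521/3631132 + 191559/25891 = 39371120681/5530214036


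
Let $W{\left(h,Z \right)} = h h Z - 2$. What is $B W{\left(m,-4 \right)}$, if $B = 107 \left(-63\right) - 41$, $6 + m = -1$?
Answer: $1342836$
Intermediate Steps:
$m = -7$ ($m = -6 - 1 = -7$)
$W{\left(h,Z \right)} = -2 + Z h^{2}$ ($W{\left(h,Z \right)} = h^{2} Z - 2 = Z h^{2} - 2 = -2 + Z h^{2}$)
$B = -6782$ ($B = -6741 - 41 = -6782$)
$B W{\left(m,-4 \right)} = - 6782 \left(-2 - 4 \left(-7\right)^{2}\right) = - 6782 \left(-2 - 196\right) = \left(-6782\right) \left(-198\right) = 1342836$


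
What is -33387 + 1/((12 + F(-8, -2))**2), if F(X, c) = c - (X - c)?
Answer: -8547071/256 ≈ -33387.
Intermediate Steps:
F(X, c) = -X + 2*c (F(X, c) = c + (c - X) = -X + 2*c)
-33387 + 1/((12 + F(-8, -2))**2) = -33387 + 1/((12 + (-1*(-8) + 2*(-2)))**2) = -33387 + 1/((12 + (8 - 4))**2) = -33387 + 1/((12 + 4)**2) = -33387 + 1/(16**2) = -33387 + 1/256 = -8547071/256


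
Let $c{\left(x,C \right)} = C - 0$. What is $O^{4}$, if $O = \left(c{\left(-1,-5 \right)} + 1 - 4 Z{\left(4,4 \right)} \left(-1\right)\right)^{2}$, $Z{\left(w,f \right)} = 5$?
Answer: $2562890625$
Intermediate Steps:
$c{\left(x,C \right)} = C$ ($c{\left(x,C \right)} = C + 0 = C$)
$O = 225$ ($O = \left(-5 + 1 \left(-4\right) 5 \left(-1\right)\right)^{2} = \left(-5 + 1 \left(\left(-20\right) \left(-1\right)\right)\right)^{2} = \left(-5 + 1 \cdot 20\right)^{2} = \left(-5 + 20\right)^{2} = 15^{2} = 225$)
$O^{4} = 225^{4} = 2562890625$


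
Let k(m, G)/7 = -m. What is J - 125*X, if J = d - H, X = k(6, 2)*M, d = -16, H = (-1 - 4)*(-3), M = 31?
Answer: 162719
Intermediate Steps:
H = 15 (H = -5*(-3) = 15)
k(m, G) = -7*m (k(m, G) = 7*(-m) = -7*m)
X = -1302 (X = -7*6*31 = -42*31 = -1302)
J = -31 (J = -16 - 1*15 = -16 - 15 = -31)
J - 125*X = -31 - 125*(-1302) = -31 + 162750 = 162719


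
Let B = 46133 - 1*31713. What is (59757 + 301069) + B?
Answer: 375246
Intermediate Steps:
B = 14420 (B = 46133 - 31713 = 14420)
(59757 + 301069) + B = (59757 + 301069) + 14420 = 360826 + 14420 = 375246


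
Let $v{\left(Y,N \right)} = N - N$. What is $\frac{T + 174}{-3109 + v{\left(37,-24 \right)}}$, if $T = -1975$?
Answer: $\frac{1801}{3109} \approx 0.57929$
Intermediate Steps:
$v{\left(Y,N \right)} = 0$
$\frac{T + 174}{-3109 + v{\left(37,-24 \right)}} = \frac{-1975 + 174}{-3109 + 0} = - \frac{1801}{-3109} = \left(-1801\right) \left(- \frac{1}{3109}\right) = \frac{1801}{3109}$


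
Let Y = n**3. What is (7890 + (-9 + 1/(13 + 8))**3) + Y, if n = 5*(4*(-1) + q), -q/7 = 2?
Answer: -6684844382/9261 ≈ -7.2183e+5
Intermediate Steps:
q = -14 (q = -7*2 = -14)
n = -90 (n = 5*(4*(-1) - 14) = 5*(-4 - 14) = 5*(-18) = -90)
Y = -729000 (Y = (-90)**3 = -729000)
(7890 + (-9 + 1/(13 + 8))**3) + Y = (7890 + (-9 + 1/(13 + 8))**3) - 729000 = (7890 + (-9 + 1/21)**3) - 729000 = (7890 + (-188/21)**3) - 729000 = (7890 - 6644672/9261) - 729000 = 66424618/9261 - 729000 = -6684844382/9261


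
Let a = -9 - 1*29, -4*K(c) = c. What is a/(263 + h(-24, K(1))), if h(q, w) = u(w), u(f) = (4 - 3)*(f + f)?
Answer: -76/525 ≈ -0.14476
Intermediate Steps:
u(f) = 2*f (u(f) = 1*(2*f) = 2*f)
K(c) = -c/4
h(q, w) = 2*w
a = -38 (a = -9 - 29 = -38)
a/(263 + h(-24, K(1))) = -38/(263 + 2*(-¼*1)) = -38/(263 + 2*(-¼)) = -38/(263 - ½) = -38/(525/2) = (2/525)*(-38) = -76/525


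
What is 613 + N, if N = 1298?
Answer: 1911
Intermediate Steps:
613 + N = 613 + 1298 = 1911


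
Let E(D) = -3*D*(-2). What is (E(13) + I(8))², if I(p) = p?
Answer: 7396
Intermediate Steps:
E(D) = 6*D
(E(13) + I(8))² = (6*13 + 8)² = (78 + 8)² = 86² = 7396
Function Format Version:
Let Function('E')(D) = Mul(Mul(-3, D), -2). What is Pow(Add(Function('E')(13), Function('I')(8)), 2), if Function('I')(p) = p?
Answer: 7396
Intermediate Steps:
Function('E')(D) = Mul(6, D)
Pow(Add(Function('E')(13), Function('I')(8)), 2) = Pow(Add(Mul(6, 13), 8), 2) = Pow(Add(78, 8), 2) = Pow(86, 2) = 7396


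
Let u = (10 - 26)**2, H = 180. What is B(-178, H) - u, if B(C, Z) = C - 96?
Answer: -530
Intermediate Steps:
u = 256 (u = (-16)**2 = 256)
B(C, Z) = -96 + C
B(-178, H) - u = (-96 - 178) - 1*256 = -274 - 256 = -530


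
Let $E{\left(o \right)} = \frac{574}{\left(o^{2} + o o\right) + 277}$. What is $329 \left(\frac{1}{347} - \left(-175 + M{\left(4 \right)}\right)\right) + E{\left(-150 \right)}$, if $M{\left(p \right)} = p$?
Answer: $\frac{883906939132}{15711119} \approx 56260.0$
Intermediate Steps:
$E{\left(o \right)} = \frac{574}{277 + 2 o^{2}}$ ($E{\left(o \right)} = \frac{574}{\left(o^{2} + o^{2}\right) + 277} = \frac{574}{2 o^{2} + 277} = \frac{574}{277 + 2 o^{2}}$)
$329 \left(\frac{1}{347} - \left(-175 + M{\left(4 \right)}\right)\right) + E{\left(-150 \right)} = 329 \left(\frac{1}{347} + \left(175 - 4\right)\right) + \frac{574}{277 + 2 \left(-150\right)^{2}} = 329 \left(\frac{1}{347} + \left(175 - 4\right)\right) + \frac{574}{277 + 2 \cdot 22500} = 329 \left(\frac{1}{347} + 171\right) + \frac{574}{277 + 45000} = 329 \cdot \frac{59338}{347} + \frac{574}{45277} = \frac{19522202}{347} + 574 \cdot \frac{1}{45277} = \frac{19522202}{347} + \frac{574}{45277} = \frac{883906939132}{15711119}$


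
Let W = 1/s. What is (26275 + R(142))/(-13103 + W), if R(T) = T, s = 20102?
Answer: -531034534/263396505 ≈ -2.0161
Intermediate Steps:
W = 1/20102 ≈ 4.9746e-5
(26275 + R(142))/(-13103 + W) = (26275 + 142)/(-13103 + 1/20102) = 26417/(-263396505/20102) = 26417*(-20102/263396505) = -531034534/263396505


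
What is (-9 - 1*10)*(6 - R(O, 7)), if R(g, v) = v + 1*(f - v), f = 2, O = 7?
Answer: -76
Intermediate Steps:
R(g, v) = 2 (R(g, v) = v + 1*(2 - v) = v + (2 - v) = 2)
(-9 - 1*10)*(6 - R(O, 7)) = (-9 - 1*10)*(6 - 1*2) = (-9 - 10)*(6 - 2) = -19*4 = -76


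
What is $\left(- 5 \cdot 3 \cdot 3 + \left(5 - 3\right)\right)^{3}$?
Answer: $-79507$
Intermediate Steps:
$\left(- 5 \cdot 3 \cdot 3 + \left(5 - 3\right)\right)^{3} = \left(\left(-5\right) 9 + \left(5 - 3\right)\right)^{3} = \left(-45 + 2\right)^{3} = \left(-43\right)^{3} = -79507$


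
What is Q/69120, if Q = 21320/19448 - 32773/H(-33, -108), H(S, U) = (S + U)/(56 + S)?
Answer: 70492789/911243520 ≈ 0.077359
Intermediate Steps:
H(S, U) = (S + U)/(56 + S)
Q = 140985578/26367 (Q = 21320/19448 - 32773*(56 - 33)/(-33 - 108) = 21320*(1/19448) - 32773/(-141/23) = 205/187 - 32773/((1/23)*(-141)) = 205/187 - 32773/(-141/23) = 205/187 - 32773*(-23/141) = 205/187 + 753779/141 = 140985578/26367 ≈ 5347.0)
Q/69120 = (140985578/26367)/69120 = (140985578/26367)*(1/69120) = 70492789/911243520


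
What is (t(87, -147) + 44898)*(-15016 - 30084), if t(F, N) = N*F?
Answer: -1448115900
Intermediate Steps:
t(F, N) = F*N
(t(87, -147) + 44898)*(-15016 - 30084) = (87*(-147) + 44898)*(-15016 - 30084) = (-12789 + 44898)*(-45100) = 32109*(-45100) = -1448115900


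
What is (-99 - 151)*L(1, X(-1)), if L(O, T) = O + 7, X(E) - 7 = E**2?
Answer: -2000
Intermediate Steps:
X(E) = 7 + E**2
L(O, T) = 7 + O
(-99 - 151)*L(1, X(-1)) = (-99 - 151)*(7 + 1) = -250*8 = -2000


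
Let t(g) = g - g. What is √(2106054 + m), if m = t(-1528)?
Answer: 3*√234006 ≈ 1451.2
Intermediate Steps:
t(g) = 0
m = 0
√(2106054 + m) = √(2106054 + 0) = √2106054 = 3*√234006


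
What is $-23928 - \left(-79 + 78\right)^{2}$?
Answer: $-23929$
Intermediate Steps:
$-23928 - \left(-79 + 78\right)^{2} = -23928 - \left(-1\right)^{2} = -23928 - 1 = -23929$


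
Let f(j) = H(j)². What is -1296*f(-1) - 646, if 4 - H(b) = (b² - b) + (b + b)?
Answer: -21382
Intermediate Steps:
H(b) = 4 - b - b² (H(b) = 4 - ((b² - b) + (b + b)) = 4 - ((b² - b) + 2*b) = 4 - (b + b²) = 4 + (-b - b²) = 4 - b - b²)
f(j) = (4 - j - j²)²
-1296*f(-1) - 646 = -1296*(-4 - 1 + (-1)²)² - 646 = -1296*(-4 - 1 + 1)² - 646 = -1296*(-4)² - 646 = -1296*16 - 646 = -20736 - 646 = -21382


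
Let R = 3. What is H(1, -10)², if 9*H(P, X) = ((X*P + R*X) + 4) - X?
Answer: 676/81 ≈ 8.3457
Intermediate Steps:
H(P, X) = 4/9 + 2*X/9 + P*X/9 (H(P, X) = (((X*P + 3*X) + 4) - X)/9 = (((P*X + 3*X) + 4) - X)/9 = (((3*X + P*X) + 4) - X)/9 = ((4 + 3*X + P*X) - X)/9 = (4 + 2*X + P*X)/9 = 4/9 + 2*X/9 + P*X/9)
H(1, -10)² = (4/9 + (2/9)*(-10) + (⅑)*1*(-10))² = (4/9 - 20/9 - 10/9)² = (-26/9)² = 676/81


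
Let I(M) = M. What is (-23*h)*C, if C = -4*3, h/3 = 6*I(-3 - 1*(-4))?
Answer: 4968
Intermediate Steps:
h = 18 (h = 3*(6*(-3 - 1*(-4))) = 3*(6*(-3 + 4)) = 3*(6*1) = 3*6 = 18)
C = -12
(-23*h)*C = -23*18*(-12) = -414*(-12) = 4968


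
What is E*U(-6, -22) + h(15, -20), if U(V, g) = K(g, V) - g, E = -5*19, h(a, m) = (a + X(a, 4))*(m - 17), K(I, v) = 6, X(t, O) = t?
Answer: -3770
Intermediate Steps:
h(a, m) = 2*a*(-17 + m) (h(a, m) = (a + a)*(m - 17) = (2*a)*(-17 + m) = 2*a*(-17 + m))
E = -95 (E = -1*95 = -95)
U(V, g) = 6 - g
E*U(-6, -22) + h(15, -20) = -95*(6 - 1*(-22)) + 2*15*(-17 - 20) = -95*(6 + 22) + 2*15*(-37) = -95*28 - 1110 = -2660 - 1110 = -3770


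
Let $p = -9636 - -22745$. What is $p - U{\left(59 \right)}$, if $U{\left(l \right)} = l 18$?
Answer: $12047$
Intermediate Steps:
$U{\left(l \right)} = 18 l$
$p = 13109$ ($p = -9636 + 22745 = 13109$)
$p - U{\left(59 \right)} = 13109 - 18 \cdot 59 = 13109 - 1062 = 12047$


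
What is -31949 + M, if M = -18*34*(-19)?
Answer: -20321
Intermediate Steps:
M = 11628 (M = -612*(-19) = 11628)
-31949 + M = -31949 + 11628 = -20321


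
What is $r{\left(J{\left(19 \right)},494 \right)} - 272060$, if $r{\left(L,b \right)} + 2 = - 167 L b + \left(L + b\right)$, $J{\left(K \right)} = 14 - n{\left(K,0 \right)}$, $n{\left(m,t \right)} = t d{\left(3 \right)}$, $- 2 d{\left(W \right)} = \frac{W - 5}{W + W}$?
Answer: $-1426526$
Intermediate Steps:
$d{\left(W \right)} = - \frac{-5 + W}{4 W}$ ($d{\left(W \right)} = - \frac{\left(W - 5\right) \frac{1}{W + W}}{2} = - \frac{\left(-5 + W\right) \frac{1}{2 W}}{2} = - \frac{\frac{1}{2} \frac{1}{W} \left(-5 + W\right)}{2} = - \frac{-5 + W}{4 W}$)
$n{\left(m,t \right)} = \frac{t}{6}$ ($n{\left(m,t \right)} = t \frac{5 - 3}{4 \cdot 3} = t \frac{1}{4} \cdot \frac{1}{3} \left(5 - 3\right) = t \frac{1}{4} \cdot \frac{1}{3} \cdot 2 = t \frac{1}{6} = \frac{t}{6}$)
$J{\left(K \right)} = 14$ ($J{\left(K \right)} = 14 - \frac{1}{6} \cdot 0 = 14 - 0 = 14 + 0 = 14$)
$r{\left(L,b \right)} = -2 + L + b - 167 L b$ ($r{\left(L,b \right)} = -2 + \left(- 167 L b + \left(L + b\right)\right) = -2 - \left(- L - b + 167 L b\right) = -2 + \left(L + b - 167 L b\right) = -2 + L + b - 167 L b$)
$r{\left(J{\left(19 \right)},494 \right)} - 272060 = \left(-2 + 14 + 494 - 2338 \cdot 494\right) - 272060 = \left(-2 + 14 + 494 - 1154972\right) - 272060 = -1154466 - 272060 = -1426526$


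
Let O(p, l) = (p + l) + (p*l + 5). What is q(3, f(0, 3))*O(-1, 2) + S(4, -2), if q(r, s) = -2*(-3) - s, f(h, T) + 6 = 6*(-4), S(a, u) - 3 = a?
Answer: 151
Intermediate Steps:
S(a, u) = 3 + a
f(h, T) = -30 (f(h, T) = -6 + 6*(-4) = -6 - 24 = -30)
q(r, s) = 6 - s
O(p, l) = 5 + l + p + l*p (O(p, l) = (l + p) + (l*p + 5) = (l + p) + (5 + l*p) = 5 + l + p + l*p)
q(3, f(0, 3))*O(-1, 2) + S(4, -2) = (6 - 1*(-30))*(5 + 2 - 1 + 2*(-1)) + (3 + 4) = (6 + 30)*(5 + 2 - 1 - 2) + 7 = 36*4 + 7 = 144 + 7 = 151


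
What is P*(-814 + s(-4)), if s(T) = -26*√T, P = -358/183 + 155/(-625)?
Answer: 41044322/22875 + 2621996*I/22875 ≈ 1794.3 + 114.62*I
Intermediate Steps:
P = -50423/22875 (P = -358*1/183 + 155*(-1/625) = -358/183 - 31/125 = -50423/22875 ≈ -2.2043)
P*(-814 + s(-4)) = -50423*(-814 - 52*I)/22875 = 41044322/22875 + 2621996*I/22875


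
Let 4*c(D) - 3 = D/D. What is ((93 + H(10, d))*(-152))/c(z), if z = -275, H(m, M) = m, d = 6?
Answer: -15656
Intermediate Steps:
c(D) = 1 (c(D) = 3/4 + (D/D)/4 = 3/4 + (1/4)*1 = 3/4 + 1/4 = 1)
((93 + H(10, d))*(-152))/c(z) = ((93 + 10)*(-152))/1 = (103*(-152))*1 = -15656*1 = -15656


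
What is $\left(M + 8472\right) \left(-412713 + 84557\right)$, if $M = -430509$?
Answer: $138493973772$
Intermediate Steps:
$\left(M + 8472\right) \left(-412713 + 84557\right) = \left(-430509 + 8472\right) \left(-412713 + 84557\right) = \left(-422037\right) \left(-328156\right) = 138493973772$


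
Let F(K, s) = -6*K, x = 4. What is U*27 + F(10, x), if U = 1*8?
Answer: 156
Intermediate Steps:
U = 8
U*27 + F(10, x) = 8*27 - 6*10 = 216 - 60 = 156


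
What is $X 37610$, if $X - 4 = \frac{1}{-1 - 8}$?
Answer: $\frac{1316350}{9} \approx 1.4626 \cdot 10^{5}$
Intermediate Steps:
$X = \frac{35}{9}$ ($X = 4 + \frac{1}{-1 - 8} = 4 + \frac{1}{-9} = 4 - \frac{1}{9} = \frac{35}{9} \approx 3.8889$)
$X 37610 = \frac{35}{9} \cdot 37610 = \frac{1316350}{9}$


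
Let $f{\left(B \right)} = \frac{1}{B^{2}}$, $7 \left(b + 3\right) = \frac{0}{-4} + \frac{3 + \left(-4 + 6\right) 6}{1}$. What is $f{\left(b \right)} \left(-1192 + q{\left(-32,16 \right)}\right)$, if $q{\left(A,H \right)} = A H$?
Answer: $- \frac{6958}{3} \approx -2319.3$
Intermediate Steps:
$b = - \frac{6}{7}$ ($b = -3 + \frac{\frac{0}{-4} + \frac{3 + \left(-4 + 6\right) 6}{1}}{7} = -3 + \frac{0 \left(- \frac{1}{4}\right) + \left(3 + 2 \cdot 6\right) 1}{7} = -3 + \frac{0 + \left(3 + 12\right) 1}{7} = -3 + \frac{0 + 15 \cdot 1}{7} = -3 + \frac{0 + 15}{7} = -3 + \frac{1}{7} \cdot 15 = -3 + \frac{15}{7} = - \frac{6}{7} \approx -0.85714$)
$f{\left(B \right)} = \frac{1}{B^{2}}$
$f{\left(b \right)} \left(-1192 + q{\left(-32,16 \right)}\right) = \frac{-1192 - 512}{\frac{36}{49}} = \frac{49 \left(-1192 - 512\right)}{36} = \frac{49}{36} \left(-1704\right) = - \frac{6958}{3}$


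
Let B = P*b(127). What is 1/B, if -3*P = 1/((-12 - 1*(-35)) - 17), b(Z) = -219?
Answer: 6/73 ≈ 0.082192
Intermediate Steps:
P = -1/18 (P = -1/(3*((-12 - 1*(-35)) - 17)) = -1/(3*((-12 + 35) - 17)) = -1/(3*(23 - 17)) = -1/3/6 = -1/3*1/6 = -1/18 ≈ -0.055556)
B = 73/6 (B = -1/18*(-219) = 73/6 ≈ 12.167)
1/B = 1/(73/6) = 6/73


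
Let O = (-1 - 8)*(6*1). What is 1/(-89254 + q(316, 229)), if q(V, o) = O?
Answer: -1/89308 ≈ -1.1197e-5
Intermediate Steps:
O = -54 (O = -9*6 = -54)
q(V, o) = -54
1/(-89254 + q(316, 229)) = 1/(-89254 - 54) = 1/(-89308) = -1/89308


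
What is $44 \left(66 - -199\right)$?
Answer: $11660$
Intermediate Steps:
$44 \left(66 - -199\right) = 44 \left(66 + 199\right) = 44 \cdot 265 = 11660$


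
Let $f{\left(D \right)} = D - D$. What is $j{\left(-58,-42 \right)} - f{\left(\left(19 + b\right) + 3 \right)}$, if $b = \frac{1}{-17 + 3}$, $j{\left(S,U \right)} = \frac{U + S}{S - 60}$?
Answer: $\frac{50}{59} \approx 0.84746$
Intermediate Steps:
$j{\left(S,U \right)} = \frac{S + U}{-60 + S}$
$b = - \frac{1}{14}$ ($b = \frac{1}{-14} = - \frac{1}{14} \approx -0.071429$)
$f{\left(D \right)} = 0$
$j{\left(-58,-42 \right)} - f{\left(\left(19 + b\right) + 3 \right)} = \frac{-58 - 42}{-60 - 58} - 0 = \frac{1}{-118} \left(-100\right) + 0 = \left(- \frac{1}{118}\right) \left(-100\right) + 0 = \frac{50}{59} + 0 = \frac{50}{59}$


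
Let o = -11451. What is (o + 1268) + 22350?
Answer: 12167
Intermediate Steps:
(o + 1268) + 22350 = (-11451 + 1268) + 22350 = -10183 + 22350 = 12167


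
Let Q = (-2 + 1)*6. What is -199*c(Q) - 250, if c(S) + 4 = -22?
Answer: 4924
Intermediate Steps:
Q = -6 (Q = -1*6 = -6)
c(S) = -26 (c(S) = -4 - 22 = -26)
-199*c(Q) - 250 = -199*(-26) - 250 = 5174 - 250 = 4924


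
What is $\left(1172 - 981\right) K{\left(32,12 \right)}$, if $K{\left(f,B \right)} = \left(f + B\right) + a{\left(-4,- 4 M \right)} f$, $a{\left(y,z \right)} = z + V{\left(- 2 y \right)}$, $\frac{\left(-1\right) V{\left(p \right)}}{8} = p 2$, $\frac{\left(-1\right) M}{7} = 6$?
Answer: $252884$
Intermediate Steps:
$M = -42$ ($M = \left(-7\right) 6 = -42$)
$V{\left(p \right)} = - 16 p$ ($V{\left(p \right)} = - 8 p 2 = - 8 \cdot 2 p = - 16 p$)
$a{\left(y,z \right)} = z + 32 y$ ($a{\left(y,z \right)} = z - 16 \left(- 2 y\right) = z + 32 y$)
$K{\left(f,B \right)} = B + 41 f$ ($K{\left(f,B \right)} = \left(f + B\right) + \left(\left(-4\right) \left(-42\right) + 32 \left(-4\right)\right) f = \left(B + f\right) + \left(168 - 128\right) f = \left(B + f\right) + 40 f = B + 41 f$)
$\left(1172 - 981\right) K{\left(32,12 \right)} = \left(1172 - 981\right) \left(12 + 41 \cdot 32\right) = 191 \left(12 + 1312\right) = 191 \cdot 1324 = 252884$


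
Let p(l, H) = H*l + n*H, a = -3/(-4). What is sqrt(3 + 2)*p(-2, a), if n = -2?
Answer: -3*sqrt(5) ≈ -6.7082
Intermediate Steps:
a = 3/4 (a = -3*(-1/4) = 3/4 ≈ 0.75000)
p(l, H) = -2*H + H*l (p(l, H) = H*l - 2*H = -2*H + H*l)
sqrt(3 + 2)*p(-2, a) = sqrt(3 + 2)*(3*(-2 - 2)/4) = sqrt(5)*((3/4)*(-4)) = sqrt(5)*(-3) = -3*sqrt(5)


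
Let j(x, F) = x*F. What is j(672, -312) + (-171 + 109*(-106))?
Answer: -221389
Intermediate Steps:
j(x, F) = F*x
j(672, -312) + (-171 + 109*(-106)) = -312*672 + (-171 + 109*(-106)) = -209664 + (-171 - 11554) = -209664 - 11725 = -221389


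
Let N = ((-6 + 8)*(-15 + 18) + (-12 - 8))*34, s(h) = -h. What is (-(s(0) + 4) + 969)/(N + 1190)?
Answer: 965/714 ≈ 1.3515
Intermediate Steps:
N = -476 (N = (2*3 - 20)*34 = (6 - 20)*34 = -14*34 = -476)
(-(s(0) + 4) + 969)/(N + 1190) = (-(-1*0 + 4) + 969)/(-476 + 1190) = (-(0 + 4) + 969)/714 = (-1*4 + 969)*(1/714) = (-4 + 969)*(1/714) = 965*(1/714) = 965/714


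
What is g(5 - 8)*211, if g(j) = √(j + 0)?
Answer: 211*I*√3 ≈ 365.46*I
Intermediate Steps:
g(j) = √j
g(5 - 8)*211 = √(5 - 8)*211 = √(-3)*211 = (I*√3)*211 = 211*I*√3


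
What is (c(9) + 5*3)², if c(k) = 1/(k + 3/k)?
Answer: 178929/784 ≈ 228.23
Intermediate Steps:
(c(9) + 5*3)² = (9/(3 + 9²) + 5*3)² = (9/(3 + 81) + 15)² = (9/84 + 15)² = (9*(1/84) + 15)² = (3/28 + 15)² = (423/28)² = 178929/784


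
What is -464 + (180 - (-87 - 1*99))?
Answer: -98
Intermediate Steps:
-464 + (180 - (-87 - 1*99)) = -464 + (180 - (-87 - 99)) = -464 + (180 - 1*(-186)) = -464 + (180 + 186) = -464 + 366 = -98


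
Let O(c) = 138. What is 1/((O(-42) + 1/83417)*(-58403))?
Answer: -83417/672308879441 ≈ -1.2408e-7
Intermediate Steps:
1/((O(-42) + 1/83417)*(-58403)) = 1/((138 + 1/83417)*(-58403)) = -1/58403/(138 + 1/83417) = -1/58403/(11511547/83417) = (83417/11511547)*(-1/58403) = -83417/672308879441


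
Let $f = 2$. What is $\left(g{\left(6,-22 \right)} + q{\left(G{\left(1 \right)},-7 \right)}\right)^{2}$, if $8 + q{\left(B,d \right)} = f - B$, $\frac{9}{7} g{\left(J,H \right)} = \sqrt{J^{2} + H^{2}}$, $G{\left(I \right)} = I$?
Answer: $\frac{29449}{81} - \frac{196 \sqrt{130}}{9} \approx 115.26$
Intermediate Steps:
$g{\left(J,H \right)} = \frac{7 \sqrt{H^{2} + J^{2}}}{9}$ ($g{\left(J,H \right)} = \frac{7 \sqrt{J^{2} + H^{2}}}{9} = \frac{7 \sqrt{H^{2} + J^{2}}}{9}$)
$q{\left(B,d \right)} = -6 - B$ ($q{\left(B,d \right)} = -8 - \left(-2 + B\right) = -6 - B$)
$\left(g{\left(6,-22 \right)} + q{\left(G{\left(1 \right)},-7 \right)}\right)^{2} = \left(\frac{7 \sqrt{\left(-22\right)^{2} + 6^{2}}}{9} - 7\right)^{2} = \left(\frac{7 \sqrt{484 + 36}}{9} - 7\right)^{2} = \left(\frac{7 \sqrt{520}}{9} - 7\right)^{2} = \left(\frac{7 \cdot 2 \sqrt{130}}{9} - 7\right)^{2} = \left(\frac{14 \sqrt{130}}{9} - 7\right)^{2} = \left(-7 + \frac{14 \sqrt{130}}{9}\right)^{2}$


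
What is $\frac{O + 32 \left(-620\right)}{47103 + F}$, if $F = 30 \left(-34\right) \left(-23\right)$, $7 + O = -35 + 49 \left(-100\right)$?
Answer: $- \frac{24782}{70563} \approx -0.3512$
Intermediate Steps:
$O = -4942$ ($O = -7 + \left(-35 + 49 \left(-100\right)\right) = -7 - 4935 = -4942$)
$F = 23460$ ($F = \left(-1020\right) \left(-23\right) = 23460$)
$\frac{O + 32 \left(-620\right)}{47103 + F} = \frac{-4942 + 32 \left(-620\right)}{47103 + 23460} = \frac{-4942 - 19840}{70563} = \left(-24782\right) \frac{1}{70563} = - \frac{24782}{70563}$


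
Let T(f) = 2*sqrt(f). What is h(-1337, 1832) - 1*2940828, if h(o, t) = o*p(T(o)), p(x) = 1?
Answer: -2942165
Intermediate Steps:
h(o, t) = o (h(o, t) = o*1 = o)
h(-1337, 1832) - 1*2940828 = -1337 - 1*2940828 = -1337 - 2940828 = -2942165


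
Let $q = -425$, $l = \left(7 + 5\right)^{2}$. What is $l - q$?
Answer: $569$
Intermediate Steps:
$l = 144$ ($l = 12^{2} = 144$)
$l - q = 144 - -425 = 144 + 425 = 569$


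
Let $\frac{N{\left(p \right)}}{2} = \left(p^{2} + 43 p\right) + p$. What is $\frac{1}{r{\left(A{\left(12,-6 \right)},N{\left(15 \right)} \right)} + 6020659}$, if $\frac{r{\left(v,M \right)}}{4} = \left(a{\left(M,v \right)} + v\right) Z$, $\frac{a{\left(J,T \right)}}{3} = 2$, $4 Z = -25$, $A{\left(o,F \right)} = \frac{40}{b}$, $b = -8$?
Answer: $\frac{1}{6020634} \approx 1.661 \cdot 10^{-7}$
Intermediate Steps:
$A{\left(o,F \right)} = -5$ ($A{\left(o,F \right)} = \frac{40}{-8} = 40 \left(- \frac{1}{8}\right) = -5$)
$Z = - \frac{25}{4}$ ($Z = \frac{1}{4} \left(-25\right) = - \frac{25}{4} \approx -6.25$)
$a{\left(J,T \right)} = 6$ ($a{\left(J,T \right)} = 3 \cdot 2 = 6$)
$N{\left(p \right)} = 2 p^{2} + 88 p$ ($N{\left(p \right)} = 2 \left(\left(p^{2} + 43 p\right) + p\right) = 2 \left(p^{2} + 44 p\right) = 2 p^{2} + 88 p$)
$r{\left(v,M \right)} = -150 - 25 v$ ($r{\left(v,M \right)} = 4 \left(6 + v\right) \left(- \frac{25}{4}\right) = 4 \left(- \frac{75}{2} - \frac{25 v}{4}\right) = -150 - 25 v$)
$\frac{1}{r{\left(A{\left(12,-6 \right)},N{\left(15 \right)} \right)} + 6020659} = \frac{1}{\left(-150 - -125\right) + 6020659} = \frac{1}{\left(-150 + 125\right) + 6020659} = \frac{1}{-25 + 6020659} = \frac{1}{6020634}$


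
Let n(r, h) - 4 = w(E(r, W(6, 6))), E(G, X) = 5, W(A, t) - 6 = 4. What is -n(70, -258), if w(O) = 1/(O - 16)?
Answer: -43/11 ≈ -3.9091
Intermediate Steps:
W(A, t) = 10 (W(A, t) = 6 + 4 = 10)
w(O) = 1/(-16 + O)
n(r, h) = 43/11 (n(r, h) = 4 + 1/(-16 + 5) = 4 + 1/(-11) = 4 - 1/11 = 43/11)
-n(70, -258) = -1*43/11 = -43/11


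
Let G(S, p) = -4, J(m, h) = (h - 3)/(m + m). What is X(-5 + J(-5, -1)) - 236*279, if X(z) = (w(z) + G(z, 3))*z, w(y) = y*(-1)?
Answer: -1646169/25 ≈ -65847.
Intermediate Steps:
w(y) = -y
J(m, h) = (-3 + h)/(2*m) (J(m, h) = (-3 + h)/((2*m)) = (-3 + h)*(1/(2*m)) = (-3 + h)/(2*m))
X(z) = z*(-4 - z) (X(z) = (-z - 4)*z = (-4 - z)*z = z*(-4 - z))
X(-5 + J(-5, -1)) - 236*279 = -(-5 + (½)*(-3 - 1)/(-5))*(4 + (-5 + (½)*(-3 - 1)/(-5))) - 236*279 = -(-5 + (½)*(-⅕)*(-4))*(4 + (-5 + (½)*(-⅕)*(-4))) - 65844 = -(-5 + ⅖)*(4 + (-5 + ⅖)) - 65844 = -1*(-23/5)*(4 - 23/5) - 65844 = -1*(-23/5)*(-⅗) - 65844 = -69/25 - 65844 = -1646169/25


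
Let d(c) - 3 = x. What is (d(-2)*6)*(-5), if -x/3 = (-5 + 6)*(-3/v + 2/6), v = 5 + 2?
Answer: -690/7 ≈ -98.571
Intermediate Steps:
v = 7
x = 2/7 (x = -3*(-5 + 6)*(-3/7 + 2/6) = -3*(-3*⅐ + 2*(⅙)) = -3*(-3/7 + ⅓) = -3*(-2)/21 = -3*(-2/21) = 2/7 ≈ 0.28571)
d(c) = 23/7 (d(c) = 3 + 2/7 = 23/7)
(d(-2)*6)*(-5) = ((23/7)*6)*(-5) = (138/7)*(-5) = -690/7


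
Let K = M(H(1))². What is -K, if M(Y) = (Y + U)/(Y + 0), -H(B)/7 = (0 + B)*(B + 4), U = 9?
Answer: -676/1225 ≈ -0.55184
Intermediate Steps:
H(B) = -7*B*(4 + B) (H(B) = -7*(0 + B)*(B + 4) = -7*B*(4 + B))
M(Y) = (9 + Y)/Y (M(Y) = (Y + 9)/(Y + 0) = (9 + Y)/Y)
K = 676/1225 (K = ((9 - 7*1*(4 + 1))/((-7*1*(4 + 1))))² = ((9 - 7*1*5)/((-7*1*5)))² = ((9 - 35)/(-35))² = (-1/35*(-26))² = (26/35)² = 676/1225 ≈ 0.55184)
-K = -1*676/1225 = -676/1225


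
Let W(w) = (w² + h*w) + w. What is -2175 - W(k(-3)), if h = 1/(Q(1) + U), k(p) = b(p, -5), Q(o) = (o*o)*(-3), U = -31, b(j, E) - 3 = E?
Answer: -37010/17 ≈ -2177.1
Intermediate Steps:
b(j, E) = 3 + E
Q(o) = -3*o² (Q(o) = o²*(-3) = -3*o²)
k(p) = -2 (k(p) = 3 - 5 = -2)
h = -1/34 (h = 1/(-3*1² - 31) = 1/(-3*1 - 31) = 1/(-3 - 31) = 1/(-34) = -1/34 ≈ -0.029412)
W(w) = w² + 33*w/34 (W(w) = (w² - w/34) + w = w² + 33*w/34)
-2175 - W(k(-3)) = -2175 - (-2)*(33 + 34*(-2))/34 = -2175 - (-2)*(33 - 68)/34 = -2175 - (-2)*(-35)/34 = -2175 - 1*35/17 = -2175 - 35/17 = -37010/17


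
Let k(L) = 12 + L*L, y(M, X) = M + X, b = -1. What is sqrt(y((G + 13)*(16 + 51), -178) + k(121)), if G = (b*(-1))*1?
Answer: sqrt(15413) ≈ 124.15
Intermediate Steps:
G = 1 (G = -1*(-1)*1 = 1*1 = 1)
k(L) = 12 + L**2
sqrt(y((G + 13)*(16 + 51), -178) + k(121)) = sqrt(((1 + 13)*(16 + 51) - 178) + (12 + 121**2)) = sqrt((14*67 - 178) + (12 + 14641)) = sqrt((938 - 178) + 14653) = sqrt(760 + 14653) = sqrt(15413)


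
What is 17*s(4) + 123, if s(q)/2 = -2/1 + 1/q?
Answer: 127/2 ≈ 63.500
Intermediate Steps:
s(q) = -4 + 2/q (s(q) = 2*(-2/1 + 1/q) = 2*(-2*1 + 1/q) = 2*(-2 + 1/q) = -4 + 2/q)
17*s(4) + 123 = 17*(-4 + 2/4) + 123 = 17*(-4 + 2*(¼)) + 123 = 17*(-4 + ½) + 123 = 17*(-7/2) + 123 = -119/2 + 123 = 127/2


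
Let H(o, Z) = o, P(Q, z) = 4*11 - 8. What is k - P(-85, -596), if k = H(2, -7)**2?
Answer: -32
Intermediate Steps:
P(Q, z) = 36 (P(Q, z) = 44 - 8 = 36)
k = 4 (k = 2**2 = 4)
k - P(-85, -596) = 4 - 1*36 = 4 - 36 = -32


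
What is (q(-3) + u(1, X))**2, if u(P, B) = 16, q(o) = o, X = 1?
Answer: 169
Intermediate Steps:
(q(-3) + u(1, X))**2 = (-3 + 16)**2 = 13**2 = 169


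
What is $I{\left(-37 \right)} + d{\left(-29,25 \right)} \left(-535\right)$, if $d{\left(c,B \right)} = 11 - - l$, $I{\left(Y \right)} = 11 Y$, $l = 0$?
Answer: $-6292$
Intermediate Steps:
$d{\left(c,B \right)} = 11$ ($d{\left(c,B \right)} = 11 - \left(-1\right) 0 = 11 - 0 = 11 + 0 = 11$)
$I{\left(-37 \right)} + d{\left(-29,25 \right)} \left(-535\right) = 11 \left(-37\right) + 11 \left(-535\right) = -407 - 5885 = -6292$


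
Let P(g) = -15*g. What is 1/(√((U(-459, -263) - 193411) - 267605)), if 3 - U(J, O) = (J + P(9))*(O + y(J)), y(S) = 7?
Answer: -I*√613077/613077 ≈ -0.0012772*I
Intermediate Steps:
U(J, O) = 3 - (-135 + J)*(7 + O) (U(J, O) = 3 - (J - 15*9)*(O + 7) = 3 - (J - 135)*(7 + O) = 3 - (-135 + J)*(7 + O))
1/(√((U(-459, -263) - 193411) - 267605)) = 1/(√(((948 - 7*(-459) + 135*(-263) - 1*(-459)*(-263)) - 193411) - 267605)) = 1/(√(((948 + 3213 - 35505 - 120717) - 193411) - 267605)) = 1/(√((-152061 - 193411) - 267605)) = 1/(√(-345472 - 267605)) = 1/(√(-613077)) = 1/(I*√613077) = -I*√613077/613077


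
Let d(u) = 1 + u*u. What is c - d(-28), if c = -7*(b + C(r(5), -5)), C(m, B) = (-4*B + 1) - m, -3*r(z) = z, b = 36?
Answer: -3587/3 ≈ -1195.7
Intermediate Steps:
r(z) = -z/3
d(u) = 1 + u²
C(m, B) = 1 - m - 4*B (C(m, B) = (1 - 4*B) - m = 1 - m - 4*B)
c = -1232/3 (c = -7*(36 + (1 - (-1)*5/3 - 4*(-5))) = -7*(36 + (1 - 1*(-5/3) + 20)) = -7*(36 + (1 + 5/3 + 20)) = -7*(36 + 68/3) = -7*176/3 = -1232/3 ≈ -410.67)
c - d(-28) = -1232/3 - (1 + (-28)²) = -1232/3 - (1 + 784) = -1232/3 - 1*785 = -1232/3 - 785 = -3587/3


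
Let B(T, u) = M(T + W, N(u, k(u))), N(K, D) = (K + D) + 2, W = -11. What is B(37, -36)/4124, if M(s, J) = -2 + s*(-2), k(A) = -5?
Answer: -27/2062 ≈ -0.013094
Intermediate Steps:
N(K, D) = 2 + D + K (N(K, D) = (D + K) + 2 = 2 + D + K)
M(s, J) = -2 - 2*s
B(T, u) = 20 - 2*T (B(T, u) = -2 - 2*(T - 11) = -2 - 2*(-11 + T) = -2 + (22 - 2*T) = 20 - 2*T)
B(37, -36)/4124 = (20 - 2*37)/4124 = (20 - 74)*(1/4124) = -54*1/4124 = -27/2062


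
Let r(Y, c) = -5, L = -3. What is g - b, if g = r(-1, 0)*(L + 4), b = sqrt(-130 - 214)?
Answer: -5 - 2*I*sqrt(86) ≈ -5.0 - 18.547*I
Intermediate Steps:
b = 2*I*sqrt(86) (b = sqrt(-344) = 2*I*sqrt(86) ≈ 18.547*I)
g = -5 (g = -5*(-3 + 4) = -5*1 = -5)
g - b = -5 - 2*I*sqrt(86)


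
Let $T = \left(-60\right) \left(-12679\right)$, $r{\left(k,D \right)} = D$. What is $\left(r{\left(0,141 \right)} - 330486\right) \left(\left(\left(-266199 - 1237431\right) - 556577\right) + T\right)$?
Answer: $429272426115$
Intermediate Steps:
$T = 760740$
$\left(r{\left(0,141 \right)} - 330486\right) \left(\left(\left(-266199 - 1237431\right) - 556577\right) + T\right) = \left(141 - 330486\right) \left(\left(\left(-266199 - 1237431\right) - 556577\right) + 760740\right) = - 330345 \left(\left(-1503630 - 556577\right) + 760740\right) = - 330345 \left(-2060207 + 760740\right) = \left(-330345\right) \left(-1299467\right) = 429272426115$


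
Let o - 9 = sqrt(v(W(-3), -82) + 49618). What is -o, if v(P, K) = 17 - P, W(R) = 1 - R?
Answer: -9 - sqrt(49631) ≈ -231.78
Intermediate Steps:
o = 9 + sqrt(49631) (o = 9 + sqrt((17 - (1 - 1*(-3))) + 49618) = 9 + sqrt((17 - (1 + 3)) + 49618) = 9 + sqrt((17 - 1*4) + 49618) = 9 + sqrt((17 - 4) + 49618) = 9 + sqrt(13 + 49618) = 9 + sqrt(49631) ≈ 231.78)
-o = -(9 + sqrt(49631)) = -9 - sqrt(49631)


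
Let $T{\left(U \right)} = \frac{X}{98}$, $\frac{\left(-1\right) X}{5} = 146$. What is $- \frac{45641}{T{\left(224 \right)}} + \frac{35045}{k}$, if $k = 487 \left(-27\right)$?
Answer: $\frac{29393750516}{4799385} \approx 6124.5$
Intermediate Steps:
$X = -730$ ($X = \left(-5\right) 146 = -730$)
$k = -13149$
$T{\left(U \right)} = - \frac{365}{49}$ ($T{\left(U \right)} = - \frac{730}{98} = \left(-730\right) \frac{1}{98} = - \frac{365}{49}$)
$- \frac{45641}{T{\left(224 \right)}} + \frac{35045}{k} = - \frac{45641}{- \frac{365}{49}} + \frac{35045}{-13149} = \left(-45641\right) \left(- \frac{49}{365}\right) + 35045 \left(- \frac{1}{13149}\right) = \frac{2236409}{365} - \frac{35045}{13149} = \frac{29393750516}{4799385}$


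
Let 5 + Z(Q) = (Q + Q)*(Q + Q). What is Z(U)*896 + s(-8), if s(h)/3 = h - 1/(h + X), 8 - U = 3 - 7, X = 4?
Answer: 2046371/4 ≈ 5.1159e+5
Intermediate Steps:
U = 12 (U = 8 - (3 - 7) = 8 - 1*(-4) = 8 + 4 = 12)
Z(Q) = -5 + 4*Q**2 (Z(Q) = -5 + (Q + Q)*(Q + Q) = -5 + (2*Q)*(2*Q) = -5 + 4*Q**2)
s(h) = -3/(4 + h) + 3*h (s(h) = 3*(h - 1/(h + 4)) = 3*(h - 1/(4 + h)) = -3/(4 + h) + 3*h)
Z(U)*896 + s(-8) = (-5 + 4*12**2)*896 + 3*(-1 + (-8)**2 + 4*(-8))/(4 - 8) = (-5 + 4*144)*896 + 3*(-1 + 64 - 32)/(-4) = (-5 + 576)*896 + 3*(-1/4)*31 = 571*896 - 93/4 = 511616 - 93/4 = 2046371/4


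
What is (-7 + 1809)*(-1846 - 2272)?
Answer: -7420636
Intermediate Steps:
(-7 + 1809)*(-1846 - 2272) = 1802*(-4118) = -7420636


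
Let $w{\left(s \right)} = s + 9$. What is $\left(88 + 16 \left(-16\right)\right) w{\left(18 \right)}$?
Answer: $-4536$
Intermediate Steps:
$w{\left(s \right)} = 9 + s$
$\left(88 + 16 \left(-16\right)\right) w{\left(18 \right)} = \left(88 + 16 \left(-16\right)\right) \left(9 + 18\right) = \left(88 - 256\right) 27 = \left(-168\right) 27 = -4536$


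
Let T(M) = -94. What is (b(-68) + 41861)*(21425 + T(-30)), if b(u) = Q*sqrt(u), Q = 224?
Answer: 892936991 + 9556288*I*sqrt(17) ≈ 8.9294e+8 + 3.9402e+7*I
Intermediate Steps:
b(u) = 224*sqrt(u)
(b(-68) + 41861)*(21425 + T(-30)) = (224*sqrt(-68) + 41861)*(21425 - 94) = (224*(2*I*sqrt(17)) + 41861)*21331 = (448*I*sqrt(17) + 41861)*21331 = (41861 + 448*I*sqrt(17))*21331 = 892936991 + 9556288*I*sqrt(17)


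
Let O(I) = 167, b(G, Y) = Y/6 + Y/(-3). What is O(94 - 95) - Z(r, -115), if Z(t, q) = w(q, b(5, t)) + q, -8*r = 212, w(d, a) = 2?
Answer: 280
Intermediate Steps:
b(G, Y) = -Y/6 (b(G, Y) = Y*(⅙) + Y*(-⅓) = Y/6 - Y/3 = -Y/6)
r = -53/2 (r = -⅛*212 = -53/2 ≈ -26.500)
Z(t, q) = 2 + q
O(94 - 95) - Z(r, -115) = 167 - (2 - 115) = 167 - 1*(-113) = 167 + 113 = 280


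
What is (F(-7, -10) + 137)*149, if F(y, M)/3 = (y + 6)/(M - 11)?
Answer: 143040/7 ≈ 20434.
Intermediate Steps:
F(y, M) = 3*(6 + y)/(-11 + M) (F(y, M) = 3*((y + 6)/(M - 11)) = 3*((6 + y)/(-11 + M)) = 3*(6 + y)/(-11 + M))
(F(-7, -10) + 137)*149 = (3*(6 - 7)/(-11 - 10) + 137)*149 = (3*(-1)/(-21) + 137)*149 = (3*(-1/21)*(-1) + 137)*149 = (⅐ + 137)*149 = (960/7)*149 = 143040/7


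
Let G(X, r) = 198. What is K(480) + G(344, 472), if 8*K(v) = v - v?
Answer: 198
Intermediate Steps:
K(v) = 0 (K(v) = (v - v)/8 = (⅛)*0 = 0)
K(480) + G(344, 472) = 0 + 198 = 198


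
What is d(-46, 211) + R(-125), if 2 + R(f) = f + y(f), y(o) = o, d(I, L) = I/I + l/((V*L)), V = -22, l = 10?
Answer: -582576/2321 ≈ -251.00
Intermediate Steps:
d(I, L) = 1 - 5/(11*L) (d(I, L) = I/I + 10/((-22*L)) = 1 + 10*(-1/(22*L)) = 1 - 5/(11*L))
R(f) = -2 + 2*f (R(f) = -2 + (f + f) = -2 + 2*f)
d(-46, 211) + R(-125) = (-5/11 + 211)/211 + (-2 + 2*(-125)) = (1/211)*(2316/11) + (-2 - 250) = 2316/2321 - 252 = -582576/2321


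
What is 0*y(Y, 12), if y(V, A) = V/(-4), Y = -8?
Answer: 0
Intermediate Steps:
y(V, A) = -V/4 (y(V, A) = V*(-¼) = -V/4)
0*y(Y, 12) = 0*(-¼*(-8)) = 0*2 = 0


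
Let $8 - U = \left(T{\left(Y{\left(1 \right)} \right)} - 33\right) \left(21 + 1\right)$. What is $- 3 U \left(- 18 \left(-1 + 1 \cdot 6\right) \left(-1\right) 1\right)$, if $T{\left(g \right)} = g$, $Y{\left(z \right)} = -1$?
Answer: $-204120$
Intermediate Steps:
$U = 756$ ($U = 8 - \left(-1 - 33\right) \left(21 + 1\right) = 8 - \left(-34\right) 22 = 8 - -748 = 8 + 748 = 756$)
$- 3 U \left(- 18 \left(-1 + 1 \cdot 6\right) \left(-1\right) 1\right) = \left(-3\right) 756 \left(- 18 \left(-1 + 1 \cdot 6\right) \left(-1\right) 1\right) = - 2268 \left(- 18 \left(-1 + 6\right) \left(-1\right) 1\right) = - 2268 \left(- 18 \cdot 5 \left(-1\right) 1\right) = - 2268 \left(- 18 \left(\left(-5\right) 1\right)\right) = - 2268 \left(\left(-18\right) \left(-5\right)\right) = \left(-2268\right) 90 = -204120$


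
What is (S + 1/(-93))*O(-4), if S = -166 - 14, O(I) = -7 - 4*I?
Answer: -50223/31 ≈ -1620.1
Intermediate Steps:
O(I) = -7 - 4*I
S = -180
(S + 1/(-93))*O(-4) = (-180 + 1/(-93))*(-7 - 4*(-4)) = (-180 - 1/93)*(-7 + 16) = -16741/93*9 = -50223/31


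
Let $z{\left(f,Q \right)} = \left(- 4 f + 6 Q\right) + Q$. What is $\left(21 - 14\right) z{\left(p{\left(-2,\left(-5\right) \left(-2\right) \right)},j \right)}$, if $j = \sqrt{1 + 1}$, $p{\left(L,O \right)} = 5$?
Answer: $-140 + 49 \sqrt{2} \approx -70.703$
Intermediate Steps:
$j = \sqrt{2} \approx 1.4142$
$z{\left(f,Q \right)} = - 4 f + 7 Q$
$\left(21 - 14\right) z{\left(p{\left(-2,\left(-5\right) \left(-2\right) \right)},j \right)} = \left(21 - 14\right) \left(\left(-4\right) 5 + 7 \sqrt{2}\right) = 7 \left(-20 + 7 \sqrt{2}\right) = -140 + 49 \sqrt{2}$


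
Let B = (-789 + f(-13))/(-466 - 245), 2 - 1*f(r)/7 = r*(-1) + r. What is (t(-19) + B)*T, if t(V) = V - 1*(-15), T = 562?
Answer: -1162778/711 ≈ -1635.4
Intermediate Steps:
f(r) = 14 (f(r) = 14 - 7*(r*(-1) + r) = 14 - 7*(-r + r) = 14 - 7*0 = 14 + 0 = 14)
t(V) = 15 + V (t(V) = V + 15 = 15 + V)
B = 775/711 (B = (-789 + 14)/(-466 - 245) = -775/(-711) = -775*(-1/711) = 775/711 ≈ 1.0900)
(t(-19) + B)*T = ((15 - 19) + 775/711)*562 = (-4 + 775/711)*562 = -2069/711*562 = -1162778/711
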